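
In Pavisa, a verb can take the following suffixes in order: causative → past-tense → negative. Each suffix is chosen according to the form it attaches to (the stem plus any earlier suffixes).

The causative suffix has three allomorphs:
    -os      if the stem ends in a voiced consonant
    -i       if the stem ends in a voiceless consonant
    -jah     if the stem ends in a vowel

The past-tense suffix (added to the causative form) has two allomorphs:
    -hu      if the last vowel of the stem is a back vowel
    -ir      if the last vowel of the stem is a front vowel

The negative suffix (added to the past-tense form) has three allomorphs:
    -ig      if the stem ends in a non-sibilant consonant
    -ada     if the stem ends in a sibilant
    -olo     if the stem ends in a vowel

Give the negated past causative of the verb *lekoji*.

The final sound of *lekoji* is /i/, which is a vowel, so the causative suffix is -jah, giving *lekojijah*.
The causative form *lekojijah*: last vowel = /a/, a back vowel → -hu → *lekojijahhu*.
The past-tense form *lekojijahhu* — final sound /u/ (a vowel) → -olo → *lekojijahhuolo*.

lekojijahhuolo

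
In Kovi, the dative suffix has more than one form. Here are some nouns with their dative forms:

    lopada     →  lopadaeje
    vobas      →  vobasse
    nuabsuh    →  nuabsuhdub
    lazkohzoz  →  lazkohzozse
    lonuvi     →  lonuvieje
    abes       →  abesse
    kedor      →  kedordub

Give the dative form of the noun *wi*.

Looking at the final sound of each stem: -se when the stem ends in a sibilant (*vobas*, *lazkohzoz*, *abes*); -dub when the stem ends in a non-sibilant consonant (*nuabsuh*, *kedor*); -eje when the stem ends in a vowel (*lopada*, *lonuvi*).
Since the final sound of *wi* is /i/ (a vowel), it takes -eje, giving *wieje*.

wieje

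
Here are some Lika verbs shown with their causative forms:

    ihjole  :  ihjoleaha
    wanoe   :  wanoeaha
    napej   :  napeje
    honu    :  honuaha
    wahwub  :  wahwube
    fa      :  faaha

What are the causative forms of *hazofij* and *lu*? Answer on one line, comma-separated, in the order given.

hazofije, luaha

The pattern is consonant vs. vowel: -e when the stem ends in a consonant (*napej*, *wahwub*); -aha when the stem ends in a vowel (*ihjole*, *wanoe*, *honu*, *fa*).
*hazofij* — final sound /j/ (a consonant) → -e → *hazofije*.
The final sound of *lu* is /u/, which is a vowel, so the suffix is -aha, giving *luaha*.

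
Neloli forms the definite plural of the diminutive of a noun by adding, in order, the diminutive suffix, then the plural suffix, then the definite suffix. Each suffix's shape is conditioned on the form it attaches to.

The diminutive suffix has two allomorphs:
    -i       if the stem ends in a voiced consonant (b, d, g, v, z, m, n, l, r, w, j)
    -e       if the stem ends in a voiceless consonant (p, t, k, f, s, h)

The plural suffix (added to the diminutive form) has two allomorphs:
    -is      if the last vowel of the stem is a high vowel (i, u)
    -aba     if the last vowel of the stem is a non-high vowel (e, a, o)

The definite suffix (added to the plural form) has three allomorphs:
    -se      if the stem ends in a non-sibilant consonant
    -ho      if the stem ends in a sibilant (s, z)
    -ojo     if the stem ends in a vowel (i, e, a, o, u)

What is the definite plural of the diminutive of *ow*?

Since the final consonant of *ow* is /w/ (voiced), it takes -i, giving *owi*.
Since the last vowel of the diminutive form *owi* is /i/ (a high vowel), it takes -is, giving *owiis*.
Since the final sound of the plural form *owiis* is /s/ (a sibilant), it takes -ho, giving *owiisho*.

owiisho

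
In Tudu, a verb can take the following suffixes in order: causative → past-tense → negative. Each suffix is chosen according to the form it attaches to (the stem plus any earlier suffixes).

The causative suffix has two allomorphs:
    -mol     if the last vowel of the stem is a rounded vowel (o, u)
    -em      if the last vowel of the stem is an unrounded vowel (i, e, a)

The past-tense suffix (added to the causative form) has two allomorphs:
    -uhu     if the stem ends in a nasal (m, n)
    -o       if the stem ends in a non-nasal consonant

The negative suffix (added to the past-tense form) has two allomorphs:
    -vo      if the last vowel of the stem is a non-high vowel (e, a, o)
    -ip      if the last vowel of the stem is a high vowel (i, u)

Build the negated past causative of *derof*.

The last vowel of *derof* is /o/, which is a rounded vowel, so the causative suffix is -mol, giving *derofmol*.
The causative form *derofmol* — final consonant /l/ (non-nasal) → -o → *derofmolo*.
Since the last vowel of the past-tense form *derofmolo* is /o/ (a non-high vowel), it takes -vo, giving *derofmolovo*.

derofmolovo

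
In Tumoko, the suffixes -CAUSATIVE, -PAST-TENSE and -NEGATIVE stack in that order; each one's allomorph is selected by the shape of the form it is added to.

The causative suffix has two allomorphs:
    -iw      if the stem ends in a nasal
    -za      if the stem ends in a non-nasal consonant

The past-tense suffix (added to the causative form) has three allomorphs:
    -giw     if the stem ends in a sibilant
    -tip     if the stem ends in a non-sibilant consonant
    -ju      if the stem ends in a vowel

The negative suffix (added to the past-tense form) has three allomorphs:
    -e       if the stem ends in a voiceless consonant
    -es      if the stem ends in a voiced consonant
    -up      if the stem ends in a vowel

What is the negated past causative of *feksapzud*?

feksapzudzajuup

*feksapzud*: final consonant = /d/, non-nasal → -za → *feksapzudza*.
The final sound of the causative form *feksapzudza* is /a/, which is a vowel, so the past-tense suffix is -ju, giving *feksapzudzaju*.
The final sound of the past-tense form *feksapzudzaju* is /u/, which is a vowel, so the negative suffix is -up, giving *feksapzudzajuup*.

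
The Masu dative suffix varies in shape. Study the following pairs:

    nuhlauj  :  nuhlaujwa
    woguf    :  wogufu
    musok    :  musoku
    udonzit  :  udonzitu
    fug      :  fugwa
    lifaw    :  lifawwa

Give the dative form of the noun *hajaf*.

Looking at the final consonant of each stem: -u when the stem ends in a voiceless consonant (*woguf*, *musok*, *udonzit*); -wa when the stem ends in a voiced consonant (*nuhlauj*, *fug*, *lifaw*).
Since the final consonant of *hajaf* is /f/ (voiceless), it takes -u, giving *hajafu*.

hajafu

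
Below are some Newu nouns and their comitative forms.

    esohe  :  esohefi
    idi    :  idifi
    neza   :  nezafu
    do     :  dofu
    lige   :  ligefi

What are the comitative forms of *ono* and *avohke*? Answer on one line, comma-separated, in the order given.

The suffix is conditioned by the last vowel: -fi when the last vowel of the stem is a front vowel (*esohe*, *idi*, *lige*); -fu when the last vowel of the stem is a back vowel (*neza*, *do*).
*ono*: last vowel = /o/, a back vowel → -fu → *onofu*.
The last vowel of *avohke* is /e/, which is a front vowel, so the suffix is -fi, giving *avohkefi*.

onofu, avohkefi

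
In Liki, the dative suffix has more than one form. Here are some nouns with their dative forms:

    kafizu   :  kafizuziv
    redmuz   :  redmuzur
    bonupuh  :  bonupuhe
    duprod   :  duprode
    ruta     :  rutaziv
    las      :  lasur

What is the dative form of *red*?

The pattern is sibilance of the final sound: -ur when the stem ends in a sibilant (*redmuz*, *las*); -e when the stem ends in a non-sibilant consonant (*bonupuh*, *duprod*); -ziv when the stem ends in a vowel (*kafizu*, *ruta*).
Since the final sound of *red* is /d/ (a non-sibilant consonant), it takes -e, giving *rede*.

rede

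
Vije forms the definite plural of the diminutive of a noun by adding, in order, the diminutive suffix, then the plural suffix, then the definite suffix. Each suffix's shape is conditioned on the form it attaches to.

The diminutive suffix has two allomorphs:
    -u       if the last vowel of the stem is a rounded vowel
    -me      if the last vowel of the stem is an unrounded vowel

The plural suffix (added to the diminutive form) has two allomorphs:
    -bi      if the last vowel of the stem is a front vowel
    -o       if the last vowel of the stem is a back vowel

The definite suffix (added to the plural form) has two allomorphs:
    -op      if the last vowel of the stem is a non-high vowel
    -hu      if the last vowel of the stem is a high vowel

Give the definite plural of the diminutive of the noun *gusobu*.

*gusobu* — last vowel /u/ (a rounded vowel) → -u → *gusobuu*.
The diminutive form *gusobuu*: last vowel = /u/, a back vowel → -o → *gusobuuo*.
Since the last vowel of the plural form *gusobuuo* is /o/ (a non-high vowel), it takes -op, giving *gusobuuoop*.

gusobuuoop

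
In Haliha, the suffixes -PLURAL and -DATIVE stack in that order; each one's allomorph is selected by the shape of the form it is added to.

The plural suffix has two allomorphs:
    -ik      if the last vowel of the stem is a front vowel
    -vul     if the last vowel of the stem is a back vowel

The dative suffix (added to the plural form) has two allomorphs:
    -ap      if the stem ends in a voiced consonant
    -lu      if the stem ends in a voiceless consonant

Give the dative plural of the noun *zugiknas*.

zugiknasvulap

The last vowel of *zugiknas* is /a/, which is a back vowel, so the plural suffix is -vul, giving *zugiknasvul*.
Since the final consonant of the plural form *zugiknasvul* is /l/ (voiced), it takes -ap, giving *zugiknasvulap*.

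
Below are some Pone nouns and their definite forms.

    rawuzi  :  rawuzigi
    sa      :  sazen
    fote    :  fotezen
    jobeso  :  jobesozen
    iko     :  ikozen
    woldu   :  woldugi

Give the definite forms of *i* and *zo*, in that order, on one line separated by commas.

igi, zozen

Looking at the last vowel of each stem: -gi when the last vowel of the stem is a high vowel (*rawuzi*, *woldu*); -zen when the last vowel of the stem is a non-high vowel (*sa*, *fote*, *jobeso*, *iko*).
The last vowel of *i* is /i/, which is a high vowel, so the suffix is -gi, giving *igi*.
*zo*: last vowel = /o/, a non-high vowel → -zen → *zozen*.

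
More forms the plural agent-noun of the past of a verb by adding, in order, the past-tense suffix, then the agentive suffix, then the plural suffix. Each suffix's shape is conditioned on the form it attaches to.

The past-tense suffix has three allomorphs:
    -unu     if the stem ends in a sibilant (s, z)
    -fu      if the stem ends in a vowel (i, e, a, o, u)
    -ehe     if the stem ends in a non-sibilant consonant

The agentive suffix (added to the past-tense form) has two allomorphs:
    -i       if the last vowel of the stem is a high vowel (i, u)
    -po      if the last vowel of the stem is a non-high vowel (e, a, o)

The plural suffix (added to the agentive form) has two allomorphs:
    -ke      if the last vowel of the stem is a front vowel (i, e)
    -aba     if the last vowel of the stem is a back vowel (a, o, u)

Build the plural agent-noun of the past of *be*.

*be*: final sound = /e/, a vowel → -fu → *befu*.
The past-tense form *befu* — last vowel /u/ (a high vowel) → -i → *befui*.
The agentive form *befui* — last vowel /i/ (a front vowel) → -ke → *befuike*.

befuike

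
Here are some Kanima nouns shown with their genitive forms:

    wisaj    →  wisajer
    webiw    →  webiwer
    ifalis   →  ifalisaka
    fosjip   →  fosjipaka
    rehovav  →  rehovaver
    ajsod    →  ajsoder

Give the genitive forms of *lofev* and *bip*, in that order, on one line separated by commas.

The alternation tracks the final consonant of the stem — -aka when the stem ends in a voiceless consonant (*ifalis*, *fosjip*); -er when the stem ends in a voiced consonant (*wisaj*, *webiw*, *rehovav*, *ajsod*).
The final consonant of *lofev* is /v/, which is voiced, so the suffix is -er, giving *lofever*.
The final consonant of *bip* is /p/, which is voiceless, so the suffix is -aka, giving *bipaka*.

lofever, bipaka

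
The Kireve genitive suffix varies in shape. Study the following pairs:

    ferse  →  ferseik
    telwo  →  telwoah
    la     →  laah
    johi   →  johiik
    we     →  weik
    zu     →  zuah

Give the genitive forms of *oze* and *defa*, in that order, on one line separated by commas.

ozeik, defaah

Looking at the last vowel of each stem: -ik when the last vowel of the stem is a front vowel (*ferse*, *johi*, *we*); -ah when the last vowel of the stem is a back vowel (*telwo*, *la*, *zu*).
The last vowel of *oze* is /e/, which is a front vowel, so the suffix is -ik, giving *ozeik*.
*defa* — last vowel /a/ (a back vowel) → -ah → *defaah*.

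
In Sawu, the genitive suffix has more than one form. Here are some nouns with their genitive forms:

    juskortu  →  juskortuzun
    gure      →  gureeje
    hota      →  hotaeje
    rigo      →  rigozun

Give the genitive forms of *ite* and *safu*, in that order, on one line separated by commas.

The suffix is conditioned by the last vowel: -zun when the last vowel of the stem is a rounded vowel (*juskortu*, *rigo*); -eje when the last vowel of the stem is an unrounded vowel (*gure*, *hota*).
*ite*: last vowel = /e/, an unrounded vowel → -eje → *iteeje*.
Since the last vowel of *safu* is /u/ (a rounded vowel), it takes -zun, giving *safuzun*.

iteeje, safuzun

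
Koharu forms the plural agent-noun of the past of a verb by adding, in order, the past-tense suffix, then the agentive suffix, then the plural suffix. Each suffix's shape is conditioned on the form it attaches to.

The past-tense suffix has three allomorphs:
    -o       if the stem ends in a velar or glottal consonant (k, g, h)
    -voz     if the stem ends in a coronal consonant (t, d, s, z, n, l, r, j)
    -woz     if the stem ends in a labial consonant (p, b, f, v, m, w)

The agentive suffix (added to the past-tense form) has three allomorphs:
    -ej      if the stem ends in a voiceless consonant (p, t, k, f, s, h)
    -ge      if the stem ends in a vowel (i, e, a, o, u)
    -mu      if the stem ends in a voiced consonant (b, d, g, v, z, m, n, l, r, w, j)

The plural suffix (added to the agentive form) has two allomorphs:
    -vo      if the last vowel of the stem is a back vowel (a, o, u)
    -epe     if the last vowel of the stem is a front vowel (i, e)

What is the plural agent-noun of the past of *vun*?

The final consonant of *vun* is /n/, which is coronal, so the past-tense suffix is -voz, giving *vunvoz*.
The past-tense form *vunvoz*: final sound = /z/, a voiced consonant → -mu → *vunvozmu*.
The last vowel of the agentive form *vunvozmu* is /u/, which is a back vowel, so the plural suffix is -vo, giving *vunvozmuvo*.

vunvozmuvo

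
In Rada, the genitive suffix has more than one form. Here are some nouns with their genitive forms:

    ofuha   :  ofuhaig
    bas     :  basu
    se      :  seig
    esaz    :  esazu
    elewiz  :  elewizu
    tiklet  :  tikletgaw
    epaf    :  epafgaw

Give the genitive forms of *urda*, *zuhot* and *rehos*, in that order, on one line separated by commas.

urdaig, zuhotgaw, rehosu

The alternation tracks the final sound of the stem — -u when the stem ends in a sibilant (*bas*, *esaz*, *elewiz*); -gaw when the stem ends in a non-sibilant consonant (*tiklet*, *epaf*); -ig when the stem ends in a vowel (*ofuha*, *se*).
*urda*: final sound = /a/, a vowel → -ig → *urdaig*.
*zuhot*: final sound = /t/, a non-sibilant consonant → -gaw → *zuhotgaw*.
*rehos*: final sound = /s/, a sibilant → -u → *rehosu*.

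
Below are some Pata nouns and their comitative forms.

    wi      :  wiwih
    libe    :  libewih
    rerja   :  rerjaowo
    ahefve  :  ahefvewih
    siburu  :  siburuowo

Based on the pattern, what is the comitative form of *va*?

Looking at the last vowel of each stem: -wih when the last vowel of the stem is a front vowel (*wi*, *libe*, *ahefve*); -owo when the last vowel of the stem is a back vowel (*rerja*, *siburu*).
Since the last vowel of *va* is /a/ (a back vowel), it takes -owo, giving *vaowo*.

vaowo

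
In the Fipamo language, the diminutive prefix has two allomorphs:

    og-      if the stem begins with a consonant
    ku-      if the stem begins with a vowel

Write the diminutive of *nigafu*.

*nigafu*: first sound = /n/, a consonant → og- → *ognigafu*.

ognigafu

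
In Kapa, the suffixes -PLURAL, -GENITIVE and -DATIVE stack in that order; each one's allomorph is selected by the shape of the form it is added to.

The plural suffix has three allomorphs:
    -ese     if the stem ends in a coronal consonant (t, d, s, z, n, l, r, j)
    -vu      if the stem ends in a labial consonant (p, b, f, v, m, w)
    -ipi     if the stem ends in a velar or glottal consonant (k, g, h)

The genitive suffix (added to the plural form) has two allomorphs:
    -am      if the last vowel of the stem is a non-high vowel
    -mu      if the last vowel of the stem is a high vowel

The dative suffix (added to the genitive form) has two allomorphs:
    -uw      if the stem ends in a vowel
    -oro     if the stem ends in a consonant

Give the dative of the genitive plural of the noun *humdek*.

humdekipimuuw

*humdek*: final consonant = /k/, velar/glottal → -ipi → *humdekipi*.
The plural form *humdekipi* — last vowel /i/ (a high vowel) → -mu → *humdekipimu*.
The genitive form *humdekipimu*: final sound = /u/, a vowel → -uw → *humdekipimuuw*.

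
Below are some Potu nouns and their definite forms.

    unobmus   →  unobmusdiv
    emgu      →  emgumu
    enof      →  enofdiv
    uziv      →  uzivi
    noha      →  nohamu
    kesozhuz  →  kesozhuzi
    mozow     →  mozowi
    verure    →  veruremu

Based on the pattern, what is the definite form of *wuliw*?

wuliwi

The alternation tracks the final sound of the stem — -div when the stem ends in a voiceless consonant (*unobmus*, *enof*); -i when the stem ends in a voiced consonant (*uziv*, *kesozhuz*, *mozow*); -mu when the stem ends in a vowel (*emgu*, *noha*, *verure*).
*wuliw*: final sound = /w/, a voiced consonant → -i → *wuliwi*.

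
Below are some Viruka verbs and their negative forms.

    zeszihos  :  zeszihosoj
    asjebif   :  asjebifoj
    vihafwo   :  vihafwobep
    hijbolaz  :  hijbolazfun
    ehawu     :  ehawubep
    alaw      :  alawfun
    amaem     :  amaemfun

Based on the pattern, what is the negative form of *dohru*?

dohrubep

Looking at the final sound of each stem: -oj when the stem ends in a voiceless consonant (*zeszihos*, *asjebif*); -fun when the stem ends in a voiced consonant (*hijbolaz*, *alaw*, *amaem*); -bep when the stem ends in a vowel (*vihafwo*, *ehawu*).
Since the final sound of *dohru* is /u/ (a vowel), it takes -bep, giving *dohrubep*.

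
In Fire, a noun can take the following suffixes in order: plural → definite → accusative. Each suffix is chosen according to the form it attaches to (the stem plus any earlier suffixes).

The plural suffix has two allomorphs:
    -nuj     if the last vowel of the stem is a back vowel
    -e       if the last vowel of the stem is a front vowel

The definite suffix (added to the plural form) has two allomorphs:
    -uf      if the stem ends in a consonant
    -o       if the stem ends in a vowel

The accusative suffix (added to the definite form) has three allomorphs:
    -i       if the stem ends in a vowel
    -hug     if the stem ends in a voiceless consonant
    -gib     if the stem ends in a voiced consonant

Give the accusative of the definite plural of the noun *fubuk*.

fubuknujufhug

*fubuk* — last vowel /u/ (a back vowel) → -nuj → *fubuknuj*.
The plural form *fubuknuj*: final sound = /j/, a consonant → -uf → *fubuknujuf*.
The definite form *fubuknujuf*: final sound = /f/, a voiceless consonant → -hug → *fubuknujufhug*.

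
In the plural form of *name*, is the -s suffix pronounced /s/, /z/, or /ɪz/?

/z/

The stem *name* ends in a voiced non-sibilant sound.
The plural suffix surfaces as /ɪz/ after sibilants, /s/ after other voiceless consonants, and /z/ after other voiced sounds.
So the plural -s on *name* is pronounced /z/.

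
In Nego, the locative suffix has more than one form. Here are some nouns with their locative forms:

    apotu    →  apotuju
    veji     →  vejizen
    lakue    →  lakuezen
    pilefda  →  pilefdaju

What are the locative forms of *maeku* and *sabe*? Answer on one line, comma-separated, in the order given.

maekuju, sabezen

The suffix is conditioned by the last vowel: -zen when the last vowel of the stem is a front vowel (*veji*, *lakue*); -ju when the last vowel of the stem is a back vowel (*apotu*, *pilefda*).
*maeku* — last vowel /u/ (a back vowel) → -ju → *maekuju*.
Since the last vowel of *sabe* is /e/ (a front vowel), it takes -zen, giving *sabezen*.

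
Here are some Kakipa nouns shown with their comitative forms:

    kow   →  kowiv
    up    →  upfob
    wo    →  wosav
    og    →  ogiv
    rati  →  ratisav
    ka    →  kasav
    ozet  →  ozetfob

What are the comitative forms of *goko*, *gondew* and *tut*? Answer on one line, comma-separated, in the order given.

gokosav, gondewiv, tutfob

The alternation tracks the final sound of the stem — -fob when the stem ends in a voiceless consonant (*up*, *ozet*); -iv when the stem ends in a voiced consonant (*kow*, *og*); -sav when the stem ends in a vowel (*wo*, *rati*, *ka*).
*goko* — final sound /o/ (a vowel) → -sav → *gokosav*.
*gondew* — final sound /w/ (a voiced consonant) → -iv → *gondewiv*.
The final sound of *tut* is /t/, which is a voiceless consonant, so the suffix is -fob, giving *tutfob*.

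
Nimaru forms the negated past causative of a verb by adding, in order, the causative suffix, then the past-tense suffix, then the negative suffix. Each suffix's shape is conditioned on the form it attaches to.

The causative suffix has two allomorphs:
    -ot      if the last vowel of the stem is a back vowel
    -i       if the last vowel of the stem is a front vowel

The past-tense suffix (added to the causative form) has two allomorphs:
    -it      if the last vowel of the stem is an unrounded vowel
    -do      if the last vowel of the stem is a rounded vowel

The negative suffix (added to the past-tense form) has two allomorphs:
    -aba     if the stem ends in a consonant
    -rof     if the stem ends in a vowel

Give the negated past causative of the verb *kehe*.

keheiitaba

*kehe* — last vowel /e/ (a front vowel) → -i → *kehei*.
The last vowel of the causative form *kehei* is /i/, which is an unrounded vowel, so the past-tense suffix is -it, giving *keheiit*.
The final sound of the past-tense form *keheiit* is /t/, which is a consonant, so the negative suffix is -aba, giving *keheiitaba*.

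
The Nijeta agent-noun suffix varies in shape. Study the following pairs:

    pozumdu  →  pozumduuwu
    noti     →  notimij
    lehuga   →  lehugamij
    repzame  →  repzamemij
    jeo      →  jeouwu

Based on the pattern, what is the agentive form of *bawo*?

Looking at the last vowel of each stem: -uwu when the last vowel of the stem is a rounded vowel (*pozumdu*, *jeo*); -mij when the last vowel of the stem is an unrounded vowel (*noti*, *lehuga*, *repzame*).
Since the last vowel of *bawo* is /o/ (a rounded vowel), it takes -uwu, giving *bawouwu*.

bawouwu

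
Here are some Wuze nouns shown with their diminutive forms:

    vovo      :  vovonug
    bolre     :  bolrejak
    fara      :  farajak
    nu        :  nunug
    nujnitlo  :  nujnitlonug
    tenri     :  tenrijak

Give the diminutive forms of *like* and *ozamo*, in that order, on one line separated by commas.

The alternation tracks the last vowel of the stem — -nug when the last vowel of the stem is a rounded vowel (*vovo*, *nu*, *nujnitlo*); -jak when the last vowel of the stem is an unrounded vowel (*bolre*, *fara*, *tenri*).
*like* — last vowel /e/ (an unrounded vowel) → -jak → *likejak*.
The last vowel of *ozamo* is /o/, which is a rounded vowel, so the suffix is -nug, giving *ozamonug*.

likejak, ozamonug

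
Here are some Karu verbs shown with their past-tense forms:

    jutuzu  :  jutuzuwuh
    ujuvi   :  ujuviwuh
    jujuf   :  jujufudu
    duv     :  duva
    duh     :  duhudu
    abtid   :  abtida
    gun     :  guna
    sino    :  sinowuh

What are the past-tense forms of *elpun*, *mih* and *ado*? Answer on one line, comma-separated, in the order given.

elpuna, mihudu, adowuh

The suffix is conditioned by the final sound: -udu when the stem ends in a voiceless consonant (*jujuf*, *duh*); -a when the stem ends in a voiced consonant (*duv*, *abtid*, *gun*); -wuh when the stem ends in a vowel (*jutuzu*, *ujuvi*, *sino*).
*elpun*: final sound = /n/, a voiced consonant → -a → *elpuna*.
*mih*: final sound = /h/, a voiceless consonant → -udu → *mihudu*.
*ado*: final sound = /o/, a vowel → -wuh → *adowuh*.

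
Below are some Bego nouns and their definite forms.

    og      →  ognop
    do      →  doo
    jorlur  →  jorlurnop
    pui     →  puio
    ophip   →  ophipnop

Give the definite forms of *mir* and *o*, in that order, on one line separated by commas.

Looking at the final sound of each stem: -nop when the stem ends in a consonant (*og*, *jorlur*, *ophip*); -o when the stem ends in a vowel (*do*, *pui*).
*mir* — final sound /r/ (a consonant) → -nop → *mirnop*.
Since the final sound of *o* is /o/ (a vowel), it takes -o, giving *oo*.

mirnop, oo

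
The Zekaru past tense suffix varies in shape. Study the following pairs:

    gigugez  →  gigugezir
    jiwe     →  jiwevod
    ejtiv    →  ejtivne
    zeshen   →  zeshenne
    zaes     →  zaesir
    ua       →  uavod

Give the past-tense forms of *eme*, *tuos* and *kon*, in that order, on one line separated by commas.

Looking at the final sound of each stem: -ir when the stem ends in a sibilant (*gigugez*, *zaes*); -ne when the stem ends in a non-sibilant consonant (*ejtiv*, *zeshen*); -vod when the stem ends in a vowel (*jiwe*, *ua*).
*eme* — final sound /e/ (a vowel) → -vod → *emevod*.
*tuos* — final sound /s/ (a sibilant) → -ir → *tuosir*.
*kon*: final sound = /n/, a non-sibilant consonant → -ne → *konne*.

emevod, tuosir, konne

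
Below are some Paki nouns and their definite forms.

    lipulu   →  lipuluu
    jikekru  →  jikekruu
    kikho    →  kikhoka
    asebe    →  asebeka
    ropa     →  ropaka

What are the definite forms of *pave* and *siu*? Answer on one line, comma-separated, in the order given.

Looking at the last vowel of each stem: -u when the last vowel of the stem is a high vowel (*lipulu*, *jikekru*); -ka when the last vowel of the stem is a non-high vowel (*kikho*, *asebe*, *ropa*).
The last vowel of *pave* is /e/, which is a non-high vowel, so the suffix is -ka, giving *paveka*.
Since the last vowel of *siu* is /u/ (a high vowel), it takes -u, giving *siuu*.

paveka, siuu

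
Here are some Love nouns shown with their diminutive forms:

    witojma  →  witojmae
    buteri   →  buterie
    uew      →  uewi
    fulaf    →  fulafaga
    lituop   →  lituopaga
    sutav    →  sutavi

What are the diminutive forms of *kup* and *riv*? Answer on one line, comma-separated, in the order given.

kupaga, rivi

Looking at the final sound of each stem: -aga when the stem ends in a voiceless consonant (*fulaf*, *lituop*); -i when the stem ends in a voiced consonant (*uew*, *sutav*); -e when the stem ends in a vowel (*witojma*, *buteri*).
The final sound of *kup* is /p/, which is a voiceless consonant, so the suffix is -aga, giving *kupaga*.
Since the final sound of *riv* is /v/ (a voiced consonant), it takes -i, giving *rivi*.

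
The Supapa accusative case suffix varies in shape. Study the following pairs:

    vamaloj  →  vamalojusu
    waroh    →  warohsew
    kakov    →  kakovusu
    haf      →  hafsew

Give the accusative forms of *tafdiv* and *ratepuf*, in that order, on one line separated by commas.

The pattern is voicing of the final consonant: -sew when the stem ends in a voiceless consonant (*waroh*, *haf*); -usu when the stem ends in a voiced consonant (*vamaloj*, *kakov*).
The final consonant of *tafdiv* is /v/, which is voiced, so the suffix is -usu, giving *tafdivusu*.
The final consonant of *ratepuf* is /f/, which is voiceless, so the suffix is -sew, giving *ratepufsew*.

tafdivusu, ratepufsew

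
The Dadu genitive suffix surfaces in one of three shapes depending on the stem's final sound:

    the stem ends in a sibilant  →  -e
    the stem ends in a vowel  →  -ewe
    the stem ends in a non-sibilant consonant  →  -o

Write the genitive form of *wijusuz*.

wijusuze

*wijusuz*: final sound = /z/, a sibilant → -e → *wijusuze*.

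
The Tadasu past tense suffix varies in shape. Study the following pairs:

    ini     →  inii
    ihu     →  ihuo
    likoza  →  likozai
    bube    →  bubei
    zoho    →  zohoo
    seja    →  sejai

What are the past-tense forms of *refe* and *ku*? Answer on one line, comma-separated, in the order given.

The pattern is rounding harmony: -o when the last vowel of the stem is a rounded vowel (*ihu*, *zoho*); -i when the last vowel of the stem is an unrounded vowel (*ini*, *likoza*, *bube*, *seja*).
Since the last vowel of *refe* is /e/ (an unrounded vowel), it takes -i, giving *refei*.
Since the last vowel of *ku* is /u/ (a rounded vowel), it takes -o, giving *kuo*.

refei, kuo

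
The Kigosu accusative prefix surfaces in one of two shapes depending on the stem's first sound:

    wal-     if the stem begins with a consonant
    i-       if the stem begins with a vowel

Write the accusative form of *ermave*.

iermave

The first sound of *ermave* is /e/, which is a vowel, so the prefix is i-, giving *iermave*.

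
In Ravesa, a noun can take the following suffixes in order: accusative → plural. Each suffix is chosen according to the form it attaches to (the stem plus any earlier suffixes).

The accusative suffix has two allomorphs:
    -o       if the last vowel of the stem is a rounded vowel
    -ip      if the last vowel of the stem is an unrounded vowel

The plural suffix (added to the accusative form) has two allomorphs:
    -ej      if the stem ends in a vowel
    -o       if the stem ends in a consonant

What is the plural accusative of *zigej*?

Since the last vowel of *zigej* is /e/ (an unrounded vowel), it takes -ip, giving *zigejip*.
The accusative form *zigejip*: final sound = /p/, a consonant → -o → *zigejipo*.

zigejipo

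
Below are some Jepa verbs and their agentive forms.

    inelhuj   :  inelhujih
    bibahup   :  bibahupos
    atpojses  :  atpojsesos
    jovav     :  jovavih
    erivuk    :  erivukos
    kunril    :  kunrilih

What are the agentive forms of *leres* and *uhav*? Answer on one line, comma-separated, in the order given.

leresos, uhavih

Looking at the final consonant of each stem: -os when the stem ends in a voiceless consonant (*bibahup*, *atpojses*, *erivuk*); -ih when the stem ends in a voiced consonant (*inelhuj*, *jovav*, *kunril*).
The final consonant of *leres* is /s/, which is voiceless, so the suffix is -os, giving *leresos*.
*uhav* — final consonant /v/ (voiced) → -ih → *uhavih*.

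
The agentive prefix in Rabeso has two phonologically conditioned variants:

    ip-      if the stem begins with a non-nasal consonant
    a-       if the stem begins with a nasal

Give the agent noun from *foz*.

Since the first consonant of *foz* is /f/ (non-nasal), it takes ip-, giving *ipfoz*.

ipfoz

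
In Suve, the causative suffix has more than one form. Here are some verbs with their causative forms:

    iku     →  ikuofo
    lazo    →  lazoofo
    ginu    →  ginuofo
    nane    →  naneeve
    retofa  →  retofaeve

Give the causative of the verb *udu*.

The suffix is conditioned by the last vowel: -ofo when the last vowel of the stem is a rounded vowel (*iku*, *lazo*, *ginu*); -eve when the last vowel of the stem is an unrounded vowel (*nane*, *retofa*).
*udu* — last vowel /u/ (a rounded vowel) → -ofo → *uduofo*.

uduofo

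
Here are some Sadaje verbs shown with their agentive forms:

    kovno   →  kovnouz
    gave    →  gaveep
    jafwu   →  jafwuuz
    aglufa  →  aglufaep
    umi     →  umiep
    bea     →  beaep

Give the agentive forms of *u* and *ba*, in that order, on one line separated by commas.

Looking at the last vowel of each stem: -uz when the last vowel of the stem is a rounded vowel (*kovno*, *jafwu*); -ep when the last vowel of the stem is an unrounded vowel (*gave*, *aglufa*, *umi*, *bea*).
*u* — last vowel /u/ (a rounded vowel) → -uz → *uuz*.
*ba* — last vowel /a/ (an unrounded vowel) → -ep → *baep*.

uuz, baep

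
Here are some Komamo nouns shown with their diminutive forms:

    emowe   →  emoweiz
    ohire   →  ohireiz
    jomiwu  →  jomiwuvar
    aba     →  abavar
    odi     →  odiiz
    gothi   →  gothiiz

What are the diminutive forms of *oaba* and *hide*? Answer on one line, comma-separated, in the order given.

The alternation tracks the last vowel of the stem — -iz when the last vowel of the stem is a front vowel (*emowe*, *ohire*, *odi*, *gothi*); -var when the last vowel of the stem is a back vowel (*jomiwu*, *aba*).
*oaba* — last vowel /a/ (a back vowel) → -var → *oabavar*.
*hide* — last vowel /e/ (a front vowel) → -iz → *hideiz*.

oabavar, hideiz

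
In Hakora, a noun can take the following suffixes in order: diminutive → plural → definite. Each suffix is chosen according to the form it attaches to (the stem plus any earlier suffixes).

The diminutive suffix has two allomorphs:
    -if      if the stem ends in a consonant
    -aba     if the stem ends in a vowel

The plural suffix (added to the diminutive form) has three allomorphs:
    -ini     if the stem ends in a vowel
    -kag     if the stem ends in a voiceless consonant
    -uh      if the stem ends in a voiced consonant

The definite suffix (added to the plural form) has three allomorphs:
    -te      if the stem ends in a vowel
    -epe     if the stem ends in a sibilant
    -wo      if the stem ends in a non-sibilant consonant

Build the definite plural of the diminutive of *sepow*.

sepowifkagwo

*sepow* — final sound /w/ (a consonant) → -if → *sepowif*.
Since the final sound of the diminutive form *sepowif* is /f/ (a voiceless consonant), it takes -kag, giving *sepowifkag*.
The plural form *sepowifkag*: final sound = /g/, a non-sibilant consonant → -wo → *sepowifkagwo*.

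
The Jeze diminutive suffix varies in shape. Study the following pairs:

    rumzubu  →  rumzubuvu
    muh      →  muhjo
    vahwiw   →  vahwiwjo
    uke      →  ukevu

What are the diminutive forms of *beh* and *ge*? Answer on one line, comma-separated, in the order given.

The alternation tracks the final sound of the stem — -jo when the stem ends in a consonant (*muh*, *vahwiw*); -vu when the stem ends in a vowel (*rumzubu*, *uke*).
*beh*: final sound = /h/, a consonant → -jo → *behjo*.
The final sound of *ge* is /e/, which is a vowel, so the suffix is -vu, giving *gevu*.

behjo, gevu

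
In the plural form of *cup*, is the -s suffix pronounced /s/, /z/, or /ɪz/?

The stem *cup* ends in a voiceless non-sibilant consonant.
The plural suffix surfaces as /ɪz/ after sibilants, /s/ after other voiceless consonants, and /z/ after other voiced sounds.
So the plural -s on *cup* is pronounced /s/.

/s/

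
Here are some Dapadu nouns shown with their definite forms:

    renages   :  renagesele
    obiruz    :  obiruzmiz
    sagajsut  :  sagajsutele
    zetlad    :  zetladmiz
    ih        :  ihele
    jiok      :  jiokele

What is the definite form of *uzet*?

uzetele

Looking at the final consonant of each stem: -ele when the stem ends in a voiceless consonant (*renages*, *sagajsut*, *ih*, *jiok*); -miz when the stem ends in a voiced consonant (*obiruz*, *zetlad*).
*uzet*: final consonant = /t/, voiceless → -ele → *uzetele*.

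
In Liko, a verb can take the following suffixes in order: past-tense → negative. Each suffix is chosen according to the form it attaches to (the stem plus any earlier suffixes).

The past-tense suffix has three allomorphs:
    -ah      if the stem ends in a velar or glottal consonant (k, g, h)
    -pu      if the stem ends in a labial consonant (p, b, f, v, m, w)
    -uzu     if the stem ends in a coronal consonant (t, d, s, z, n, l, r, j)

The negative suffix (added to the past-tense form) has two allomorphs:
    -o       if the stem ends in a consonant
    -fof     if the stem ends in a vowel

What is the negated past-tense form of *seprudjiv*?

The final consonant of *seprudjiv* is /v/, which is labial, so the past-tense suffix is -pu, giving *seprudjivpu*.
The past-tense form *seprudjivpu* — final sound /u/ (a vowel) → -fof → *seprudjivpufof*.

seprudjivpufof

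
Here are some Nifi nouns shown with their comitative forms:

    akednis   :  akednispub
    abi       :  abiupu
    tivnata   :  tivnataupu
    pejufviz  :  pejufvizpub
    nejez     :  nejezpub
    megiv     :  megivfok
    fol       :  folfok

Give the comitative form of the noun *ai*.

aiupu

Looking at the final sound of each stem: -pub when the stem ends in a sibilant (*akednis*, *pejufviz*, *nejez*); -fok when the stem ends in a non-sibilant consonant (*megiv*, *fol*); -upu when the stem ends in a vowel (*abi*, *tivnata*).
The final sound of *ai* is /i/, which is a vowel, so the suffix is -upu, giving *aiupu*.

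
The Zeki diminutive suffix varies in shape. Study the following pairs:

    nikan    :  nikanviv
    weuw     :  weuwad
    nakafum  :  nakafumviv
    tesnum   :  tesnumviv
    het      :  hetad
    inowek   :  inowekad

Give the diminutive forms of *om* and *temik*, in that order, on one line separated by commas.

omviv, temikad

The alternation tracks the final consonant of the stem — -viv when the stem ends in a nasal (*nikan*, *nakafum*, *tesnum*); -ad when the stem ends in a non-nasal consonant (*weuw*, *het*, *inowek*).
Since the final consonant of *om* is /m/ (a nasal), it takes -viv, giving *omviv*.
*temik* — final consonant /k/ (non-nasal) → -ad → *temikad*.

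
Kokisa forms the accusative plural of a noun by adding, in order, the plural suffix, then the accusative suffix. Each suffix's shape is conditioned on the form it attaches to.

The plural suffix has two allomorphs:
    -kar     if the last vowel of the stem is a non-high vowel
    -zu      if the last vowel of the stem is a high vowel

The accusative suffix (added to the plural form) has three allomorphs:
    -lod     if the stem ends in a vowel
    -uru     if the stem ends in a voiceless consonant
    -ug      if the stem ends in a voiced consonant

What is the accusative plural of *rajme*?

*rajme* — last vowel /e/ (a non-high vowel) → -kar → *rajmekar*.
The plural form *rajmekar*: final sound = /r/, a voiced consonant → -ug → *rajmekarug*.

rajmekarug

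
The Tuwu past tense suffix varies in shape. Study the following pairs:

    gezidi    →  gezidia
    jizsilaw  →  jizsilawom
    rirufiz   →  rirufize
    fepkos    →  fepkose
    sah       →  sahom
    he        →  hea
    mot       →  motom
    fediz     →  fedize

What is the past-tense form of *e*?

Looking at the final sound of each stem: -e when the stem ends in a sibilant (*rirufiz*, *fepkos*, *fediz*); -om when the stem ends in a non-sibilant consonant (*jizsilaw*, *sah*, *mot*); -a when the stem ends in a vowel (*gezidi*, *he*).
*e* — final sound /e/ (a vowel) → -a → *ea*.

ea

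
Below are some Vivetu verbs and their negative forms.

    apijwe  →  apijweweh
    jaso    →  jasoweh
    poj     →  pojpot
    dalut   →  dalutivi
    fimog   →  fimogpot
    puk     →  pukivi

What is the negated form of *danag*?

danagpot

The alternation tracks the final sound of the stem — -ivi when the stem ends in a voiceless consonant (*dalut*, *puk*); -pot when the stem ends in a voiced consonant (*poj*, *fimog*); -weh when the stem ends in a vowel (*apijwe*, *jaso*).
Since the final sound of *danag* is /g/ (a voiced consonant), it takes -pot, giving *danagpot*.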